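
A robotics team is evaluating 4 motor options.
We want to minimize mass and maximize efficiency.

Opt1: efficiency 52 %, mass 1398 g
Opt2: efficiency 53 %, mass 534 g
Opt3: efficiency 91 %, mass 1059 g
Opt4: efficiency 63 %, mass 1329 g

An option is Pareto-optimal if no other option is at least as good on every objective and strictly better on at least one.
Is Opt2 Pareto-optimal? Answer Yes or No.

Yes

Opt1: worse on efficiency (52 vs 53).
Opt3: worse on mass (1059 vs 534).
Opt4: worse on mass (1329 vs 534).
No option is at least as good as Opt2 on every objective and strictly better on one.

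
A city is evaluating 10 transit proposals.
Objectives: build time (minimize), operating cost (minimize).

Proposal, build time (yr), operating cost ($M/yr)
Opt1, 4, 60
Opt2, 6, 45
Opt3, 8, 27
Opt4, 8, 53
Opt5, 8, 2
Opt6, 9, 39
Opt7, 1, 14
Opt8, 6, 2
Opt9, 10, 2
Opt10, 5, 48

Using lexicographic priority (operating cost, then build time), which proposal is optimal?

Opt8

First minimize operating cost: best is 2, kept {Opt5, Opt8, Opt9}.
Then minimize build time: best is 6, kept {Opt8}.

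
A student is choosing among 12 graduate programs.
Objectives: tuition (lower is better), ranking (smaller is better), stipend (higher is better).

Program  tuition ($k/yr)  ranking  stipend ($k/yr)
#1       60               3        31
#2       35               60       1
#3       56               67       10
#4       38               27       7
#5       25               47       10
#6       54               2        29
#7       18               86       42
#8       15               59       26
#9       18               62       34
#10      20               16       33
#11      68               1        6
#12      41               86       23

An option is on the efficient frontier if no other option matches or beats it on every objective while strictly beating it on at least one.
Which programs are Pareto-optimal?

#1: not dominated.
#2: dominated by #5 (tuition 25≤35, ranking 47≤60, stipend 10≥1).
#3: dominated by #5 (tuition 25≤56, ranking 47≤67, stipend 10≥10).
#4: dominated by #10 (tuition 20≤38, ranking 16≤27, stipend 33≥7).
#5: dominated by #10 (tuition 20≤25, ranking 16≤47, stipend 33≥10).
#6: not dominated.
#7: not dominated (best stipend).
#8: not dominated (best tuition).
#9: not dominated.
#10: not dominated.
#11: not dominated (best ranking).
#12: dominated by #7 (tuition 18≤41, ranking 86≤86, stipend 42≥23).

#1, #6, #7, #8, #9, #10, #11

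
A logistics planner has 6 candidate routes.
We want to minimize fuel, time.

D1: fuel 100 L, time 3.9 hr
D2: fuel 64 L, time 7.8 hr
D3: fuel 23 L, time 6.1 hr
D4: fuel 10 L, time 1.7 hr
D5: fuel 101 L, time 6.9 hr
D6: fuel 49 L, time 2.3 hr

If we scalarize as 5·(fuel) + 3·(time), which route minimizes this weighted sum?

D4

D1: 5·100 + 3·3.9 = 511.7
D2: 5·64 + 3·7.8 = 343.4
D3: 5·23 + 3·6.1 = 133.3
D4: 5·10 + 3·1.7 = 55.1
D5: 5·101 + 3·6.9 = 525.7
D6: 5·49 + 3·2.3 = 251.9
Lowest: D4 at 55.1.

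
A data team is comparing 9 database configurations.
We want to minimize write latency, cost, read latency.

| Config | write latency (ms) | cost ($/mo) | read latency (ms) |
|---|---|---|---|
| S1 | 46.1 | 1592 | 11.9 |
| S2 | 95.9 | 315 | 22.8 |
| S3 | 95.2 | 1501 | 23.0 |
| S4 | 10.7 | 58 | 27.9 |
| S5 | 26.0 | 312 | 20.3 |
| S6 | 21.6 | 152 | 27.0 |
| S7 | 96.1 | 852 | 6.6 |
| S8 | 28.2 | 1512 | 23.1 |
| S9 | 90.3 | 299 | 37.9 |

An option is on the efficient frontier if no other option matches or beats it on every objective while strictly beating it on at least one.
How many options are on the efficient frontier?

S1: not dominated.
S2: dominated by S5 (write latency 26.0≤95.9, cost 312≤315, read latency 20.3≤22.8).
S3: dominated by S5 (write latency 26.0≤95.2, cost 312≤1501, read latency 20.3≤23.0).
S4: not dominated (best write latency).
S5: not dominated.
S6: not dominated.
S7: not dominated (best read latency).
S8: dominated by S5 (write latency 26.0≤28.2, cost 312≤1512, read latency 20.3≤23.1).
S9: dominated by S4 (write latency 10.7≤90.3, cost 58≤299, read latency 27.9≤37.9).
Pareto-optimal: S1, S4, S5, S6, S7 → 5.

5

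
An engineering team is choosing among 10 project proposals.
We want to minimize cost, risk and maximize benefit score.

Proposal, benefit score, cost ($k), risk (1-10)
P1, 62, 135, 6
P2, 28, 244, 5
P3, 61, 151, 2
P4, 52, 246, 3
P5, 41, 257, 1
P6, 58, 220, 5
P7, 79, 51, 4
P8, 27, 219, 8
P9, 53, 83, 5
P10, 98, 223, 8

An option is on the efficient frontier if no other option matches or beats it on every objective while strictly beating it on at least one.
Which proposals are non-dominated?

P3, P5, P7, P10

P1: dominated by P7 (benefit score 79≥62, cost 51≤135, risk 4≤6).
P2: dominated by P3 (benefit score 61≥28, cost 151≤244, risk 2≤5).
P3: not dominated.
P4: dominated by P3 (benefit score 61≥52, cost 151≤246, risk 2≤3).
P5: not dominated (best risk).
P6: dominated by P3 (benefit score 61≥58, cost 151≤220, risk 2≤5).
P7: not dominated (best cost).
P8: dominated by P1 (benefit score 62≥27, cost 135≤219, risk 6≤8).
P9: dominated by P7 (benefit score 79≥53, cost 51≤83, risk 4≤5).
P10: not dominated (best benefit score).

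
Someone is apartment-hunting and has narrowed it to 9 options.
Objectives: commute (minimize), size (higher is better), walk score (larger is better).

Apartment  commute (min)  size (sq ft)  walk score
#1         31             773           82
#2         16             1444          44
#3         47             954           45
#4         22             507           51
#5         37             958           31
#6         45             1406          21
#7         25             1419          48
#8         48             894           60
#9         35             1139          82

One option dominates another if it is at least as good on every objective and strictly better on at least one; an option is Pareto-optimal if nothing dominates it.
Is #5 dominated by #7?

Yes

#7 vs #5: commute 25≤37, size 1419≥958, walk score 48≥31 — #7 is at least as good on every objective with at least one strict improvement.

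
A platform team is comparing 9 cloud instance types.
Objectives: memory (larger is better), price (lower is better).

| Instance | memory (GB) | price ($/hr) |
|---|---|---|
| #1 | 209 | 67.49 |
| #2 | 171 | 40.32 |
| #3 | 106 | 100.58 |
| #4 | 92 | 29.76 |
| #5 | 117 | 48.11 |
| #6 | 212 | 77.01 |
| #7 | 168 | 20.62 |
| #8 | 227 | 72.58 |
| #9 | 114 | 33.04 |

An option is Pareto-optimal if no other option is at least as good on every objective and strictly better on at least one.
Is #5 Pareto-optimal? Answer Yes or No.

No

#2 vs #5: memory 171≥117, price 40.32≤48.11 — #2 is at least as good on every objective and strictly better on at least one, so #2 dominates #5.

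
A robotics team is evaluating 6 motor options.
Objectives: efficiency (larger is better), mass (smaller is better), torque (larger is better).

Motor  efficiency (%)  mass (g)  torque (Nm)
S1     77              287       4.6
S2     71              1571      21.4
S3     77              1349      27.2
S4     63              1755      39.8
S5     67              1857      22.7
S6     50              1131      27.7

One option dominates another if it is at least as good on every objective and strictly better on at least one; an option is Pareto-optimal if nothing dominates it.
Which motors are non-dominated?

S1, S3, S4, S6

S1: not dominated (best mass).
S2: dominated by S3 (efficiency 77≥71, mass 1349≤1571, torque 27.2≥21.4).
S3: not dominated.
S4: not dominated (best torque).
S5: dominated by S3 (efficiency 77≥67, mass 1349≤1857, torque 27.2≥22.7).
S6: not dominated.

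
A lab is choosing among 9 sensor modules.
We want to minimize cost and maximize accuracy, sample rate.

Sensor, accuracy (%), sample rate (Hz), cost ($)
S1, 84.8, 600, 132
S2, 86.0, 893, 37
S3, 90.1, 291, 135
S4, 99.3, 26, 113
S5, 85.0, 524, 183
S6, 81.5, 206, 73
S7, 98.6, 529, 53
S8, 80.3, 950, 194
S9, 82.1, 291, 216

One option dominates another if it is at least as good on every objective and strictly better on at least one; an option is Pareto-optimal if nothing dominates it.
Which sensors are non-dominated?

S2, S4, S7, S8

S1: dominated by S2 (accuracy 86.0≥84.8, sample rate 893≥600, cost 37≤132).
S2: not dominated (best cost).
S3: dominated by S7 (accuracy 98.6≥90.1, sample rate 529≥291, cost 53≤135).
S4: not dominated (best accuracy).
S5: dominated by S2 (accuracy 86.0≥85.0, sample rate 893≥524, cost 37≤183).
S6: dominated by S2 (accuracy 86.0≥81.5, sample rate 893≥206, cost 37≤73).
S7: not dominated.
S8: not dominated (best sample rate).
S9: dominated by S1 (accuracy 84.8≥82.1, sample rate 600≥291, cost 132≤216).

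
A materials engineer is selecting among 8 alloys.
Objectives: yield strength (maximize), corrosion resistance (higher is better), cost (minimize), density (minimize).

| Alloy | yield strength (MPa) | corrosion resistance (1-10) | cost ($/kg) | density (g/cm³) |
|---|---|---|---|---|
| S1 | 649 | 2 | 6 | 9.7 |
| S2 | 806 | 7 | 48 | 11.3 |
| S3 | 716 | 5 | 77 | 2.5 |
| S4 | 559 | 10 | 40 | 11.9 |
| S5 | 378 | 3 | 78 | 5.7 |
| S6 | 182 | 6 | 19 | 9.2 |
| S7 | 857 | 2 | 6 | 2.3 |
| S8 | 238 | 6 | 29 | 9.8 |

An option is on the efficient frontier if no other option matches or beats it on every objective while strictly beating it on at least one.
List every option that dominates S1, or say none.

S7: yield strength 857≥649, corrosion resistance 2≥2, cost 6≤6, density 2.3≤9.7 — dominates S1.
Others (S2, S3, S4, S5, S6, S8) are each worse than S1 on at least one objective.

S7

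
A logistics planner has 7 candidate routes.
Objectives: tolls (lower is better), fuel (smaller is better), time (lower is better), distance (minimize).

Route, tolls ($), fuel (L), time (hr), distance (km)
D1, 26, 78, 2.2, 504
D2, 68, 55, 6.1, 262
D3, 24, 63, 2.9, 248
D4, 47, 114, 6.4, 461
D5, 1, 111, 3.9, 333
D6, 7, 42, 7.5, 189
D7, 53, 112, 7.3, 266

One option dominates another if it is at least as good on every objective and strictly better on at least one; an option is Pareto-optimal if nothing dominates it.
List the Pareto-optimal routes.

D1, D2, D3, D5, D6

D1: not dominated (best time).
D2: not dominated.
D3: not dominated.
D4: dominated by D3 (tolls 24≤47, fuel 63≤114, time 2.9≤6.4, distance 248≤461).
D5: not dominated (best tolls).
D6: not dominated (best fuel).
D7: dominated by D3 (tolls 24≤53, fuel 63≤112, time 2.9≤7.3, distance 248≤266).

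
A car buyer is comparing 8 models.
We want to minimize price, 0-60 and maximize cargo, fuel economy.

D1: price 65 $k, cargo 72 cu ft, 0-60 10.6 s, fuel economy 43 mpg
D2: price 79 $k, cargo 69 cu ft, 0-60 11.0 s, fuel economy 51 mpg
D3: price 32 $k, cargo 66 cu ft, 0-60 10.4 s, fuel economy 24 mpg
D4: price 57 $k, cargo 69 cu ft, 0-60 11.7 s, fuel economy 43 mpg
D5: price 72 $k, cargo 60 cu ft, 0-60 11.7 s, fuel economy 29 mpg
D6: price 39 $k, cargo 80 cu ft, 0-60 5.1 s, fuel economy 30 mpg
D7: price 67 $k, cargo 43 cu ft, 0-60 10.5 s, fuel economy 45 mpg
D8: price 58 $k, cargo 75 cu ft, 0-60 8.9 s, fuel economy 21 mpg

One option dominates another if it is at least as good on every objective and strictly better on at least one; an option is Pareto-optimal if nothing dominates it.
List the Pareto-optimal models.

D1: not dominated.
D2: not dominated (best fuel economy).
D3: not dominated (best price).
D4: not dominated.
D5: dominated by D1 (price 65≤72, cargo 72≥60, 0-60 10.6≤11.7, fuel economy 43≥29).
D6: not dominated (best cargo).
D7: not dominated.
D8: dominated by D6 (price 39≤58, cargo 80≥75, 0-60 5.1≤8.9, fuel economy 30≥21).

D1, D2, D3, D4, D6, D7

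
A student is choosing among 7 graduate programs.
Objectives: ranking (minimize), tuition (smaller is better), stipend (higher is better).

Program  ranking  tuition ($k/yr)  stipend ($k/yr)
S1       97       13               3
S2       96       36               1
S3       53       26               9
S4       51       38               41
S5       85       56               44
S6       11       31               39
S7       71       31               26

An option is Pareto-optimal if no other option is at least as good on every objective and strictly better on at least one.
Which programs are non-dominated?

S1, S3, S4, S5, S6

S1: not dominated (best tuition).
S2: dominated by S3 (ranking 53≤96, tuition 26≤36, stipend 9≥1).
S3: not dominated.
S4: not dominated.
S5: not dominated (best stipend).
S6: not dominated (best ranking).
S7: dominated by S6 (ranking 11≤71, tuition 31≤31, stipend 39≥26).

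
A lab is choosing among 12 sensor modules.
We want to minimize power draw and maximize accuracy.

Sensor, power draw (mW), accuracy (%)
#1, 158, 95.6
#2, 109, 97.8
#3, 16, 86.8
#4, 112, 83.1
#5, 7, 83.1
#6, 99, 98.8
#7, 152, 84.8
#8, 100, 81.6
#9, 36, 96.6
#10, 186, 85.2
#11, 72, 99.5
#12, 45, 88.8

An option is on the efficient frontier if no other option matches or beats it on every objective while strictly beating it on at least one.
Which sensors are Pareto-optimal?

#3, #5, #9, #11

#1: dominated by #2 (power draw 109≤158, accuracy 97.8≥95.6).
#2: dominated by #6 (power draw 99≤109, accuracy 98.8≥97.8).
#3: not dominated.
#4: dominated by #2 (power draw 109≤112, accuracy 97.8≥83.1).
#5: not dominated (best power draw).
#6: dominated by #11 (power draw 72≤99, accuracy 99.5≥98.8).
#7: dominated by #2 (power draw 109≤152, accuracy 97.8≥84.8).
#8: dominated by #3 (power draw 16≤100, accuracy 86.8≥81.6).
#9: not dominated.
#10: dominated by #1 (power draw 158≤186, accuracy 95.6≥85.2).
#11: not dominated (best accuracy).
#12: dominated by #9 (power draw 36≤45, accuracy 96.6≥88.8).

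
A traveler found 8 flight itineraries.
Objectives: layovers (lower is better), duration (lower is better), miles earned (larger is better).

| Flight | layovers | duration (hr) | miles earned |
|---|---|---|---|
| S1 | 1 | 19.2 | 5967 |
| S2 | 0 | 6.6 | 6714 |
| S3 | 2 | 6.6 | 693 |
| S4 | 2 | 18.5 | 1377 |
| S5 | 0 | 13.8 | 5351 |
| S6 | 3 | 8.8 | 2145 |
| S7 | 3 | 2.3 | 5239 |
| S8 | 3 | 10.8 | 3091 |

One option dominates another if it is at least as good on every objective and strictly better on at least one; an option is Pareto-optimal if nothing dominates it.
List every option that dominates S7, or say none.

none

S1: worse on duration (19.2 vs 2.3).
S2: worse on duration (6.6 vs 2.3).
S3: worse on duration (6.6 vs 2.3).
S4: worse on duration (18.5 vs 2.3).
S5: worse on duration (13.8 vs 2.3).
S6: worse on duration (8.8 vs 2.3).
S8: worse on duration (10.8 vs 2.3).
No option dominates S7.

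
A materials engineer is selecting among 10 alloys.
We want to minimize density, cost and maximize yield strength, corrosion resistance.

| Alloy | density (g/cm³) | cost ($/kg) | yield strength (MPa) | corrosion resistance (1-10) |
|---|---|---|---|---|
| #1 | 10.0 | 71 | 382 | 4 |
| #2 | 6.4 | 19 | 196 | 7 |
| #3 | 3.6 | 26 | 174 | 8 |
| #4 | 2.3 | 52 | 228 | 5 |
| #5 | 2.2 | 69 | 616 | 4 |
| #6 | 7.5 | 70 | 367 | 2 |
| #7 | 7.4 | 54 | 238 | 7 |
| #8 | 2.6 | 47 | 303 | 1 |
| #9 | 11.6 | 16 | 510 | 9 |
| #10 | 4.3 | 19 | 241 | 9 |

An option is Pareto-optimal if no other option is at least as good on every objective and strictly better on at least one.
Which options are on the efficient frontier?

#3, #4, #5, #8, #9, #10

#1: dominated by #5 (density 2.2≤10.0, cost 69≤71, yield strength 616≥382, corrosion resistance 4≥4).
#2: dominated by #10 (density 4.3≤6.4, cost 19≤19, yield strength 241≥196, corrosion resistance 9≥7).
#3: not dominated.
#4: not dominated.
#5: not dominated (best density).
#6: dominated by #5 (density 2.2≤7.5, cost 69≤70, yield strength 616≥367, corrosion resistance 4≥2).
#7: dominated by #10 (density 4.3≤7.4, cost 19≤54, yield strength 241≥238, corrosion resistance 9≥7).
#8: not dominated.
#9: not dominated (best cost).
#10: not dominated.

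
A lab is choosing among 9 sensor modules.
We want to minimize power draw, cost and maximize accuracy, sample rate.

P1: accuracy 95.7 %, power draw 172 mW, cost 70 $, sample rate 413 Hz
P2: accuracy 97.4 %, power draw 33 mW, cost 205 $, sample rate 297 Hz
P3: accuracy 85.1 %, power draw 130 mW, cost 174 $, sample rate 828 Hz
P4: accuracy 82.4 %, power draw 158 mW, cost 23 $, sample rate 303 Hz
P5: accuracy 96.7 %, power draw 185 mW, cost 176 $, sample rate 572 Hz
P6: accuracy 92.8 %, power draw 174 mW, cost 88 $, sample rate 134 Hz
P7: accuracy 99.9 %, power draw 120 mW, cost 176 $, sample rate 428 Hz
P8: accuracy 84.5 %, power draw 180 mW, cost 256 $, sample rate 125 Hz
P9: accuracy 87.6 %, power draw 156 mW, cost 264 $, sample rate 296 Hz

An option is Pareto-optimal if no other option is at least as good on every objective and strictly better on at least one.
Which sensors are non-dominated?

P1: not dominated.
P2: not dominated (best power draw).
P3: not dominated (best sample rate).
P4: not dominated (best cost).
P5: not dominated.
P6: dominated by P1 (accuracy 95.7≥92.8, power draw 172≤174, cost 70≤88, sample rate 413≥134).
P7: not dominated (best accuracy).
P8: dominated by P1 (accuracy 95.7≥84.5, power draw 172≤180, cost 70≤256, sample rate 413≥125).
P9: dominated by P2 (accuracy 97.4≥87.6, power draw 33≤156, cost 205≤264, sample rate 297≥296).

P1, P2, P3, P4, P5, P7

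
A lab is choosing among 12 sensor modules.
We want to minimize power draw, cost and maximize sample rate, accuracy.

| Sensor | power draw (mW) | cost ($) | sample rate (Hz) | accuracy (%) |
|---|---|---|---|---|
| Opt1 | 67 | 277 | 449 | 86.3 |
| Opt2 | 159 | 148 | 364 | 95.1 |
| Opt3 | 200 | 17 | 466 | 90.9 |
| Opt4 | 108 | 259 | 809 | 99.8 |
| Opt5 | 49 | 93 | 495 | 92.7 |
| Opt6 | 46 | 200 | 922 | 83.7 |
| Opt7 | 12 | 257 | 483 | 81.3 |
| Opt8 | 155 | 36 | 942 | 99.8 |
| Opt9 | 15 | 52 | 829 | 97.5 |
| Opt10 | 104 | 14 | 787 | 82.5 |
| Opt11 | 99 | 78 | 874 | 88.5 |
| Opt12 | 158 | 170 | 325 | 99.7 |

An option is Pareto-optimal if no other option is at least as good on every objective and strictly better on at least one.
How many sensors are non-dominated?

8

Opt1: dominated by Opt5 (power draw 49≤67, cost 93≤277, sample rate 495≥449, accuracy 92.7≥86.3).
Opt2: dominated by Opt8 (power draw 155≤159, cost 36≤148, sample rate 942≥364, accuracy 99.8≥95.1).
Opt3: not dominated.
Opt4: not dominated.
Opt5: dominated by Opt9 (power draw 15≤49, cost 52≤93, sample rate 829≥495, accuracy 97.5≥92.7).
Opt6: not dominated.
Opt7: not dominated (best power draw).
Opt8: not dominated (best sample rate).
Opt9: not dominated.
Opt10: not dominated (best cost).
Opt11: not dominated.
Opt12: dominated by Opt8 (power draw 155≤158, cost 36≤170, sample rate 942≥325, accuracy 99.8≥99.7).
Pareto-optimal: Opt3, Opt4, Opt6, Opt7, Opt8, Opt9, Opt10, Opt11 → 8.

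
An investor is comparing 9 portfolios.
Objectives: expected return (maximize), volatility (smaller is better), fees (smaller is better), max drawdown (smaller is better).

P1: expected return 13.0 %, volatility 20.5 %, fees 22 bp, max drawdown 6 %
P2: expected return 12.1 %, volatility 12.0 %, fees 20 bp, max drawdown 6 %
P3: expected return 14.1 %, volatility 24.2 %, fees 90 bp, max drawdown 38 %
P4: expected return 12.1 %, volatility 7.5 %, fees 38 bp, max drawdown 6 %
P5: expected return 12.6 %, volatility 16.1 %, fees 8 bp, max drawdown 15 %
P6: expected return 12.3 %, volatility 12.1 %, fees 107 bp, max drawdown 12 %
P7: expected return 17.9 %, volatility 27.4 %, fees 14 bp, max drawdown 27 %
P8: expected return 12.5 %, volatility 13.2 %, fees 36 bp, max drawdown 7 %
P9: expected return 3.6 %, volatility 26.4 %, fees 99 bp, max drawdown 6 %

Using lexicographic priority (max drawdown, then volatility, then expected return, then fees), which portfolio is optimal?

P4

First minimize max drawdown: best is 6, kept {P1, P2, P4, P9}.
Then minimize volatility: best is 7.5, kept {P4}.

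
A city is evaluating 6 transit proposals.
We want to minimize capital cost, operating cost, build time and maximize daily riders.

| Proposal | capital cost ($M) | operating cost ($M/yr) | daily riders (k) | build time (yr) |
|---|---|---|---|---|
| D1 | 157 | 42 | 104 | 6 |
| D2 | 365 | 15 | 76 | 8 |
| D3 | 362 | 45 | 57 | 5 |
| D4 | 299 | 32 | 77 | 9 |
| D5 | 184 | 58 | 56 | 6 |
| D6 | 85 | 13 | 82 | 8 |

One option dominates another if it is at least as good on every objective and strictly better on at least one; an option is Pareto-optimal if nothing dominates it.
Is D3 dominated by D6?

No

D6 vs D3: D6 is worse on build time (8 vs 5), so it does not dominate D3.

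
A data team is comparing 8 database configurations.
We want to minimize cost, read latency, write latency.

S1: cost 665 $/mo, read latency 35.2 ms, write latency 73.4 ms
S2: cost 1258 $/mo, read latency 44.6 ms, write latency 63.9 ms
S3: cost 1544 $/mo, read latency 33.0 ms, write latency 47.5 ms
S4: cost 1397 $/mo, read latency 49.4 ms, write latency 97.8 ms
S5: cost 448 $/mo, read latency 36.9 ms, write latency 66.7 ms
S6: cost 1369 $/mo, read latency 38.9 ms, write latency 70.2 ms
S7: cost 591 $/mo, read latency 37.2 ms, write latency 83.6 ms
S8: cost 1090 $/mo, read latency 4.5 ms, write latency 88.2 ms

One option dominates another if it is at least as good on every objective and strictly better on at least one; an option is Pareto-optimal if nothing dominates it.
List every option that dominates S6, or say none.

S5: cost 448≤1369, read latency 36.9≤38.9, write latency 66.7≤70.2 — dominates S6.
Others (S1, S2, S3, S4, S7, S8) are each worse than S6 on at least one objective.

S5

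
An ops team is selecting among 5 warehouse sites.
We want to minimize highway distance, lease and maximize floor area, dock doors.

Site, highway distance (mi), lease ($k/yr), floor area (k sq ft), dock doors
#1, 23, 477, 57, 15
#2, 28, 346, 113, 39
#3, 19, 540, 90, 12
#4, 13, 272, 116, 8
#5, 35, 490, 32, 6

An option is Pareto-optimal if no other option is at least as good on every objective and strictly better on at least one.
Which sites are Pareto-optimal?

#1, #2, #3, #4

#1: not dominated.
#2: not dominated (best dock doors).
#3: not dominated.
#4: not dominated (best highway distance).
#5: dominated by #1 (highway distance 23≤35, lease 477≤490, floor area 57≥32, dock doors 15≥6).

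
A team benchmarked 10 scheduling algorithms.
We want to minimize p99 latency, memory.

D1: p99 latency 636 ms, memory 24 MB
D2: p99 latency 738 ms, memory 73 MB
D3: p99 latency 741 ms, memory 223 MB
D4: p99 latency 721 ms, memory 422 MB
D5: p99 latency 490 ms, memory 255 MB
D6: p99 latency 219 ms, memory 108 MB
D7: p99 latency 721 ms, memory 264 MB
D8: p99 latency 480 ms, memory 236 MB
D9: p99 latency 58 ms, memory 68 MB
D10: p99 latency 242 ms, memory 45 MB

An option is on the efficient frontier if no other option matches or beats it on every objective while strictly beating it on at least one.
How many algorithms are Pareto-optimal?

3

D1: not dominated (best memory).
D2: dominated by D1 (p99 latency 636≤738, memory 24≤73).
D3: dominated by D1 (p99 latency 636≤741, memory 24≤223).
D4: dominated by D1 (p99 latency 636≤721, memory 24≤422).
D5: dominated by D6 (p99 latency 219≤490, memory 108≤255).
D6: dominated by D9 (p99 latency 58≤219, memory 68≤108).
D7: dominated by D1 (p99 latency 636≤721, memory 24≤264).
D8: dominated by D6 (p99 latency 219≤480, memory 108≤236).
D9: not dominated (best p99 latency).
D10: not dominated.
Pareto-optimal: D1, D9, D10 → 3.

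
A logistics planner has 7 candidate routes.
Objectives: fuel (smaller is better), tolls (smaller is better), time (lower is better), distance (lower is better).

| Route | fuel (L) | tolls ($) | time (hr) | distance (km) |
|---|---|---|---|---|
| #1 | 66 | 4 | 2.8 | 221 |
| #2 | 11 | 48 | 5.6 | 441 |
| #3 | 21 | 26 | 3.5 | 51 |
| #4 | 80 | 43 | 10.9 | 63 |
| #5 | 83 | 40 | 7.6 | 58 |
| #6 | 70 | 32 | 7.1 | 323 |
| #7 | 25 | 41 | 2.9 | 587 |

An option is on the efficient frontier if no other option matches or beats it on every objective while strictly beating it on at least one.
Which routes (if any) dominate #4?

#3: fuel 21≤80, tolls 26≤43, time 3.5≤10.9, distance 51≤63 — dominates #4.
Others (#1, #2, #5, #6, #7) are each worse than #4 on at least one objective.

#3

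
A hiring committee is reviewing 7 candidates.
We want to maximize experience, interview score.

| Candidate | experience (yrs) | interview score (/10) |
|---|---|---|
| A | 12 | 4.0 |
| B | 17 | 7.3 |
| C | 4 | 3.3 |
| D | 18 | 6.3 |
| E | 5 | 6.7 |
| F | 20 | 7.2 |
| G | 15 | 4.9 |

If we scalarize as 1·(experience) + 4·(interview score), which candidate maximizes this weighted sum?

A: 1·12 + 4·4.0 = 28.0
B: 1·17 + 4·7.3 = 46.2
C: 1·4 + 4·3.3 = 17.2
D: 1·18 + 4·6.3 = 43.2
E: 1·5 + 4·6.7 = 31.8
F: 1·20 + 4·7.2 = 48.8
G: 1·15 + 4·4.9 = 34.6
Highest: F at 48.8.

F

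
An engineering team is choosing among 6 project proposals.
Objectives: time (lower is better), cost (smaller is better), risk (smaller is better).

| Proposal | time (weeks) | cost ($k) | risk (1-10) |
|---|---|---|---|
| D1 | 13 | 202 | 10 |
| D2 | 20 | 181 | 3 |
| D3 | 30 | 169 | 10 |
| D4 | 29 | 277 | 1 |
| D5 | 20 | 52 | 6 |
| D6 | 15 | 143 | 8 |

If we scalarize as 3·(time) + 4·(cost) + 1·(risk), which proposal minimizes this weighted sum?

D1: 3·13 + 4·202 + 1·10 = 857
D2: 3·20 + 4·181 + 1·3 = 787
D3: 3·30 + 4·169 + 1·10 = 776
D4: 3·29 + 4·277 + 1·1 = 1196
D5: 3·20 + 4·52 + 1·6 = 274
D6: 3·15 + 4·143 + 1·8 = 625
Lowest: D5 at 274.

D5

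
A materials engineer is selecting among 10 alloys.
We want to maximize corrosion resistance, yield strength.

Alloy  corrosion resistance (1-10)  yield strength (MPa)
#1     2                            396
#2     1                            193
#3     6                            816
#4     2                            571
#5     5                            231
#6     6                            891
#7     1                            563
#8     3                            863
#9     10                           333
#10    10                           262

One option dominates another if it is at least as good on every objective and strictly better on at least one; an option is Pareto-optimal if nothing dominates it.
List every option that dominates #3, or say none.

#6

#6: corrosion resistance 6≥6, yield strength 891≥816 — dominates #3.
Others (#1, #2, #4, #5, #7, #8, #9, #10) are each worse than #3 on at least one objective.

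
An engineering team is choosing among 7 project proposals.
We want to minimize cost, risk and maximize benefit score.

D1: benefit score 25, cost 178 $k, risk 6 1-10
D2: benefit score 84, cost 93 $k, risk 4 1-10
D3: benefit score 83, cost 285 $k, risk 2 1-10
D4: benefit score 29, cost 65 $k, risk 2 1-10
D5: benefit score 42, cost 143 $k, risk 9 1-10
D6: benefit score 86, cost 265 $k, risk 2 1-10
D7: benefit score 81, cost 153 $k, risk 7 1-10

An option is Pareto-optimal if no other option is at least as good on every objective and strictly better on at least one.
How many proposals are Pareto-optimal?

3

D1: dominated by D2 (benefit score 84≥25, cost 93≤178, risk 4≤6).
D2: not dominated.
D3: dominated by D6 (benefit score 86≥83, cost 265≤285, risk 2≤2).
D4: not dominated (best cost).
D5: dominated by D2 (benefit score 84≥42, cost 93≤143, risk 4≤9).
D6: not dominated (best benefit score).
D7: dominated by D2 (benefit score 84≥81, cost 93≤153, risk 4≤7).
Pareto-optimal: D2, D4, D6 → 3.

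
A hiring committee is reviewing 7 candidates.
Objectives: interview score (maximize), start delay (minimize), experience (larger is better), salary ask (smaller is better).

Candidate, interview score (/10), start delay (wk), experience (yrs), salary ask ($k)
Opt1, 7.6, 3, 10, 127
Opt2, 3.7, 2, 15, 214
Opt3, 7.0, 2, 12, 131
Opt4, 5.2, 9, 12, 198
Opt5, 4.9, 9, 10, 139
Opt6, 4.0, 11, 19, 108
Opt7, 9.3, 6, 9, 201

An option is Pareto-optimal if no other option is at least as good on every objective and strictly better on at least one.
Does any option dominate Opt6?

Opt1: worse on experience (10 vs 19).
Opt2: worse on interview score (3.7 vs 4.0).
Opt3: worse on experience (12 vs 19).
Opt4: worse on experience (12 vs 19).
Opt5: worse on experience (10 vs 19).
Opt7: worse on experience (9 vs 19).
No option is at least as good as Opt6 on every objective and strictly better on one.

No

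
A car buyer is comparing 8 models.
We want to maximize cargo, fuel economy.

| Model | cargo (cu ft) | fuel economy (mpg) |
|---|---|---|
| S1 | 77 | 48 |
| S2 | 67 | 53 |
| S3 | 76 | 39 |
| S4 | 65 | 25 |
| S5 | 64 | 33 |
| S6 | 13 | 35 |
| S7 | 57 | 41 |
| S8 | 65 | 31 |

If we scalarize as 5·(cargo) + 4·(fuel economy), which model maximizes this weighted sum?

S1: 5·77 + 4·48 = 577
S2: 5·67 + 4·53 = 547
S3: 5·76 + 4·39 = 536
S4: 5·65 + 4·25 = 425
S5: 5·64 + 4·33 = 452
S6: 5·13 + 4·35 = 205
S7: 5·57 + 4·41 = 449
S8: 5·65 + 4·31 = 449
Highest: S1 at 577.

S1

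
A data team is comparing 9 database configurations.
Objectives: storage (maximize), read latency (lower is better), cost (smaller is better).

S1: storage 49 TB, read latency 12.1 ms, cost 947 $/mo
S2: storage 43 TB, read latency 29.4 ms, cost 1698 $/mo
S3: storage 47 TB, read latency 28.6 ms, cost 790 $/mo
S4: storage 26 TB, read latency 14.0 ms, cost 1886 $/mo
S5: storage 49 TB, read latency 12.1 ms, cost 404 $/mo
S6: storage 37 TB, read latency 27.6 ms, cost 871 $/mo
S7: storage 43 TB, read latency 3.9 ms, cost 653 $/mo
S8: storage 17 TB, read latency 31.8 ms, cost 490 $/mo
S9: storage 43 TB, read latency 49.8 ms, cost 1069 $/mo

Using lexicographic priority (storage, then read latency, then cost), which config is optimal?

S5

First maximize storage: best is 49, kept {S1, S5}.
Then minimize read latency: best is 12.1, kept {S1, S5}.
Then minimize cost: best is 404, kept {S5}.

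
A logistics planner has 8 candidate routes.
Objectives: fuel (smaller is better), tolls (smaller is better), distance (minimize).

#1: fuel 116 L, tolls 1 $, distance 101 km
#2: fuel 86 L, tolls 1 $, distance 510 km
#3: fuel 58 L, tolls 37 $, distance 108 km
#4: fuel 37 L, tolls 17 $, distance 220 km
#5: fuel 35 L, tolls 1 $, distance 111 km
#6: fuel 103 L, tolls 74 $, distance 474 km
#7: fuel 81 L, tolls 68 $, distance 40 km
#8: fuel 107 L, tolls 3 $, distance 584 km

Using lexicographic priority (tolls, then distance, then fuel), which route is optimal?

#1

First minimize tolls: best is 1, kept {#1, #2, #5}.
Then minimize distance: best is 101, kept {#1}.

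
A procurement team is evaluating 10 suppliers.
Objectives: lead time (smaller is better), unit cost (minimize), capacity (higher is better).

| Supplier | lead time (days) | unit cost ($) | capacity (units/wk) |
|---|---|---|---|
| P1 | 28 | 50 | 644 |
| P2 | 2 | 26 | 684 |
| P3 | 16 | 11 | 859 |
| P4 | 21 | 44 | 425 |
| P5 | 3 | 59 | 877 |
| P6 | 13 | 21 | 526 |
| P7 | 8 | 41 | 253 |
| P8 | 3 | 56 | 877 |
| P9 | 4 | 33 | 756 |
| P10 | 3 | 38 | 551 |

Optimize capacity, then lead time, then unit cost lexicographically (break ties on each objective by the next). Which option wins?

First maximize capacity: best is 877, kept {P5, P8}.
Then minimize lead time: best is 3, kept {P5, P8}.
Then minimize unit cost: best is 56, kept {P8}.

P8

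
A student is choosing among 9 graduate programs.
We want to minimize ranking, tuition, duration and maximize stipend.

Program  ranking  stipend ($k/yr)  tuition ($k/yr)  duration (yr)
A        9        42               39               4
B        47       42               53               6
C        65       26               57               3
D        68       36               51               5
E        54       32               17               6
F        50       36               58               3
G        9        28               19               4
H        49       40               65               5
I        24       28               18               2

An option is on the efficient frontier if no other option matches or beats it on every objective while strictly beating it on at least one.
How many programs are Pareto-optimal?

5

A: not dominated.
B: dominated by A (ranking 9≤47, stipend 42≥42, tuition 39≤53, duration 4≤6).
C: dominated by I (ranking 24≤65, stipend 28≥26, tuition 18≤57, duration 2≤3).
D: dominated by A (ranking 9≤68, stipend 42≥36, tuition 39≤51, duration 4≤5).
E: not dominated (best tuition).
F: not dominated.
G: not dominated.
H: dominated by A (ranking 9≤49, stipend 42≥40, tuition 39≤65, duration 4≤5).
I: not dominated (best duration).
Pareto-optimal: A, E, F, G, I → 5.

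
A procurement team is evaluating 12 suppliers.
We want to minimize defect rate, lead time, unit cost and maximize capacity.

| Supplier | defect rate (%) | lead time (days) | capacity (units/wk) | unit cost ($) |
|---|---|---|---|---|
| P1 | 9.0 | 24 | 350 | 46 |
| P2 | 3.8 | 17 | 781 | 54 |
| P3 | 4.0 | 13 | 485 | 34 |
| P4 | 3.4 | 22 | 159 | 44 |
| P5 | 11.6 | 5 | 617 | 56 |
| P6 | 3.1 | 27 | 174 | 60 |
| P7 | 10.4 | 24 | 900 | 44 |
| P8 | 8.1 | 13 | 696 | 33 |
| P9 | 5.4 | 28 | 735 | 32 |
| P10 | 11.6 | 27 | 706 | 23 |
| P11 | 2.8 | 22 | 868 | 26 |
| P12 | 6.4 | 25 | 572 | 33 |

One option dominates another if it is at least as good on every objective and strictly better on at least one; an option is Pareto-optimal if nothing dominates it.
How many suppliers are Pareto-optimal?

7

P1: dominated by P3 (defect rate 4.0≤9.0, lead time 13≤24, capacity 485≥350, unit cost 34≤46).
P2: not dominated.
P3: not dominated.
P4: dominated by P11 (defect rate 2.8≤3.4, lead time 22≤22, capacity 868≥159, unit cost 26≤44).
P5: not dominated (best lead time).
P6: dominated by P11 (defect rate 2.8≤3.1, lead time 22≤27, capacity 868≥174, unit cost 26≤60).
P7: not dominated (best capacity).
P8: not dominated.
P9: dominated by P11 (defect rate 2.8≤5.4, lead time 22≤28, capacity 868≥735, unit cost 26≤32).
P10: not dominated (best unit cost).
P11: not dominated (best defect rate).
P12: dominated by P11 (defect rate 2.8≤6.4, lead time 22≤25, capacity 868≥572, unit cost 26≤33).
Pareto-optimal: P2, P3, P5, P7, P8, P10, P11 → 7.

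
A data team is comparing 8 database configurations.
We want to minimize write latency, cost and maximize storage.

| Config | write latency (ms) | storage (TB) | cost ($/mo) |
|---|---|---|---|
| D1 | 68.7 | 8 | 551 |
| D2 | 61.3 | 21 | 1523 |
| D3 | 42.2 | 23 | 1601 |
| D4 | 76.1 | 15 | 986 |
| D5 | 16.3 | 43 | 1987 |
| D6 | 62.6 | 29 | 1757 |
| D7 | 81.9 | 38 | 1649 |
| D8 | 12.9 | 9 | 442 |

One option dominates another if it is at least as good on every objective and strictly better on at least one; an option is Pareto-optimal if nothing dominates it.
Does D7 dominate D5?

D7 vs D5: D7 is worse on write latency (81.9 vs 16.3), so it does not dominate D5.

No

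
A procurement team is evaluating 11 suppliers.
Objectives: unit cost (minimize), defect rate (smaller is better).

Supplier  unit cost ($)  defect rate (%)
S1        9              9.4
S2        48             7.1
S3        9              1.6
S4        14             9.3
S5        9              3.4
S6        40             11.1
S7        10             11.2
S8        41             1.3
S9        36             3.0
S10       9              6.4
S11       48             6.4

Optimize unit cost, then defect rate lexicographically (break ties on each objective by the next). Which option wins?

First minimize unit cost: best is 9, kept {S1, S3, S5, S10}.
Then minimize defect rate: best is 1.6, kept {S3}.

S3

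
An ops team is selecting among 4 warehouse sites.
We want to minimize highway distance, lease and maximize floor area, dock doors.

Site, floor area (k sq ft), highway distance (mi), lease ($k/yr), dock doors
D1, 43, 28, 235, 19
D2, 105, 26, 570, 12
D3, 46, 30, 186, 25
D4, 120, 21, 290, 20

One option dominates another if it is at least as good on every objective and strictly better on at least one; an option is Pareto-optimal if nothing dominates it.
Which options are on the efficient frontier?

D1: not dominated.
D2: dominated by D4 (floor area 120≥105, highway distance 21≤26, lease 290≤570, dock doors 20≥12).
D3: not dominated (best lease).
D4: not dominated (best floor area).

D1, D3, D4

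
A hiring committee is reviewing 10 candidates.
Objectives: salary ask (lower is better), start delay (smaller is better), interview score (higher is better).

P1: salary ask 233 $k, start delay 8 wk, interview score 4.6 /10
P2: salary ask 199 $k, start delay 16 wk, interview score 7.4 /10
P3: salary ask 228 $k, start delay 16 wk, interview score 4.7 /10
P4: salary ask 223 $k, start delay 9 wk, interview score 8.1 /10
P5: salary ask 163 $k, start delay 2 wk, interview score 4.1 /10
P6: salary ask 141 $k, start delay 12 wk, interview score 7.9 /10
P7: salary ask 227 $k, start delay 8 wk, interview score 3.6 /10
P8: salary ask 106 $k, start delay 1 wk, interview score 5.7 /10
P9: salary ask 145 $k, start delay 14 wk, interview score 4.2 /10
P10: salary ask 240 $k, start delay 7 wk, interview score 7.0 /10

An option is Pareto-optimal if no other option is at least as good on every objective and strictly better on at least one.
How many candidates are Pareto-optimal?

P1: dominated by P8 (salary ask 106≤233, start delay 1≤8, interview score 5.7≥4.6).
P2: dominated by P6 (salary ask 141≤199, start delay 12≤16, interview score 7.9≥7.4).
P3: dominated by P2 (salary ask 199≤228, start delay 16≤16, interview score 7.4≥4.7).
P4: not dominated (best interview score).
P5: dominated by P8 (salary ask 106≤163, start delay 1≤2, interview score 5.7≥4.1).
P6: not dominated.
P7: dominated by P5 (salary ask 163≤227, start delay 2≤8, interview score 4.1≥3.6).
P8: not dominated (best salary ask).
P9: dominated by P6 (salary ask 141≤145, start delay 12≤14, interview score 7.9≥4.2).
P10: not dominated.
Pareto-optimal: P4, P6, P8, P10 → 4.

4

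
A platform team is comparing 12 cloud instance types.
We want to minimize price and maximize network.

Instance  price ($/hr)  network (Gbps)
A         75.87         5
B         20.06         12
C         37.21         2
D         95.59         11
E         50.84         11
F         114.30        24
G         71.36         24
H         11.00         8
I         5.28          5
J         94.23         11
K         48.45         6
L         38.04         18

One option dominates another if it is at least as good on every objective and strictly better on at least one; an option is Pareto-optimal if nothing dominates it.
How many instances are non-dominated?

5

A: dominated by B (price 20.06≤75.87, network 12≥5).
B: not dominated.
C: dominated by B (price 20.06≤37.21, network 12≥2).
D: dominated by B (price 20.06≤95.59, network 12≥11).
E: dominated by B (price 20.06≤50.84, network 12≥11).
F: dominated by G (price 71.36≤114.30, network 24≥24).
G: not dominated.
H: not dominated.
I: not dominated (best price).
J: dominated by B (price 20.06≤94.23, network 12≥11).
K: dominated by B (price 20.06≤48.45, network 12≥6).
L: not dominated.
Pareto-optimal: B, G, H, I, L → 5.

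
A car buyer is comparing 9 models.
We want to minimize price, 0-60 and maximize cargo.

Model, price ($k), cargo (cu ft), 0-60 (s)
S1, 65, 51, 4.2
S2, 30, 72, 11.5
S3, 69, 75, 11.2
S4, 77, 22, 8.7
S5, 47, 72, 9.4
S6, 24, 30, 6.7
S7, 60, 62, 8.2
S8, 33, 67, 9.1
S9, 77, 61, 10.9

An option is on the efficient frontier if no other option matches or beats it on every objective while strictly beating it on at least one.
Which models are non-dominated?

S1: not dominated (best 0-60).
S2: not dominated.
S3: not dominated (best cargo).
S4: dominated by S1 (price 65≤77, cargo 51≥22, 0-60 4.2≤8.7).
S5: not dominated.
S6: not dominated (best price).
S7: not dominated.
S8: not dominated.
S9: dominated by S5 (price 47≤77, cargo 72≥61, 0-60 9.4≤10.9).

S1, S2, S3, S5, S6, S7, S8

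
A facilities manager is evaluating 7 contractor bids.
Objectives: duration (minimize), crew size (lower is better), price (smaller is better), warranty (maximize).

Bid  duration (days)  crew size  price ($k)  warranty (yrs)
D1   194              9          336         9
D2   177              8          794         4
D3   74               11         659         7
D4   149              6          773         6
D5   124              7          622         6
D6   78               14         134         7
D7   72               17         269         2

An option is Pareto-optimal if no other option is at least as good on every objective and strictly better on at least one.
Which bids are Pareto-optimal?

D1, D3, D4, D5, D6, D7

D1: not dominated (best warranty).
D2: dominated by D4 (duration 149≤177, crew size 6≤8, price 773≤794, warranty 6≥4).
D3: not dominated.
D4: not dominated (best crew size).
D5: not dominated.
D6: not dominated (best price).
D7: not dominated (best duration).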